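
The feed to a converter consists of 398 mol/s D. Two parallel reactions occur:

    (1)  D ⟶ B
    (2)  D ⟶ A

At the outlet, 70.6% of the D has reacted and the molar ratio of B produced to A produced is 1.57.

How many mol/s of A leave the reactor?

Conversion of D: D consumed = 0.706 × 398 = 281 mol/s = 1ξ₁ + 1ξ₂.
Selectivity: 1ξ₁ / (1ξ₂) = 1.57 → ξ₁ = 1.57 ξ₂.
Substitute: (1·1.57 + 1) ξ₂ = 281 → ξ₂ = 109.3 mol/s, ξ₁ = 171.7 mol/s.
Outlet amounts (n = n₀ + Σ ν·ξ):
  D: 398 − 1(171.7) − 1(109.3) = 117
  B: 0 + 1(171.7) = 171.7
  A: 0 + 1(109.3) = 109.3

109 mol/s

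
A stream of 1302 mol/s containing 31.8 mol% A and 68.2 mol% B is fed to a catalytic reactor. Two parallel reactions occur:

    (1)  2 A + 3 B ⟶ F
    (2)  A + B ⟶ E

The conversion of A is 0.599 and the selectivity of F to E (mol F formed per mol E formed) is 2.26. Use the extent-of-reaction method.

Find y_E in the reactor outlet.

Conversion of A: A consumed = 0.599 × 414 = 248 mol/s = 2ξ₁ + 1ξ₂.
Selectivity: 1ξ₁ / (1ξ₂) = 2.26 → ξ₁ = 2.26 ξ₂.
Substitute: (2·2.26 + 1) ξ₂ = 248 → ξ₂ = 44.93 mol/s, ξ₁ = 101.5 mol/s.
Outlet amounts (n = n₀ + Σ ν·ξ):
  A: 414 − 2(101.5) − 1(44.93) = 166
  B: 888 − 3(101.5) − 1(44.93) = 538.4
  F: 0 + 1(101.5) = 101.5
  E: 0 + 1(44.93) = 44.93
Total out = 850.9 mol/s; y_E = 44.93 / 850.9 = 0.0528.

0.0528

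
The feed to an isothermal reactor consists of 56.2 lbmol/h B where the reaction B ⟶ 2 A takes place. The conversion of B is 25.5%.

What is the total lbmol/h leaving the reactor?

70.5 lbmol/h

B reacted = 0.255 × 56.2 = 14.33 lbmol/h; ν_B = −1, so ξ = 14.33/1 = 14.33 lbmol/h.
Outlet amounts (n = n₀ + ν ξ):
  B: 56.2 − 1(14.33) = 41.87
  A: 0 + 2(14.33) = 28.66
Total out = 41.87 + 28.66 = 70.53 lbmol/h.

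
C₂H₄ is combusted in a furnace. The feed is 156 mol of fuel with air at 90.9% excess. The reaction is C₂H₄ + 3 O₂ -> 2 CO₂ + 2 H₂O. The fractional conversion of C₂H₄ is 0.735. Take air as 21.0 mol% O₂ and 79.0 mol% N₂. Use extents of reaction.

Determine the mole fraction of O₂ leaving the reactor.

Stoichiometric O₂ = 3 × 156 = 468 mol; O₂ fed = 468 × 1.909 = 893.4 mol.
N₂ fed = 893.4 × 79/21 = 3361 mol.
Fuel reacted = 0.735 × 156 → ξ = 114.7 mol.
Outlet (n = n₀ + ν ξ):
  C₂H₄: 156 − 1(114.7) = 41.34
  O₂: 893.4 − 3(114.7) = 549.4
  N₂: 3361 (inert)
  CO₂: 0 + 2(114.7) = 229.3
  H₂O: 0 + 2(114.7) = 229.3
Total out = 4410 mol; y_O₂ = 549.4 / 4410 = 0.1246.

0.125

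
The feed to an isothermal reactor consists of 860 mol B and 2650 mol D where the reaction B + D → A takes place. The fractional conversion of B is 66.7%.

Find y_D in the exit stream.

B reacted = 0.667 × 860 = 573.6 mol; ν_B = −1, so ξ = 573.6/1 = 573.6 mol.
Outlet amounts (n = n₀ + ν ξ):
  B: 860 − 1(573.6) = 286.4
  D: 2650 − 1(573.6) = 2076
  A: 0 + 1(573.6) = 573.6
Total out = 2936 mol; y_D = 2076 / 2936 = 0.7071.

0.707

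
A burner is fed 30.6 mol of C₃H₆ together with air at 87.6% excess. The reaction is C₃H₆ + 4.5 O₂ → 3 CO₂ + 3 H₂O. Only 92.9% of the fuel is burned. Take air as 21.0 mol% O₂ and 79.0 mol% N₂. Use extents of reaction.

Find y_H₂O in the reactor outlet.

Stoichiometric O₂ = 4.5 × 30.6 = 137.7 mol; O₂ fed = 137.7 × 1.876 = 258.3 mol.
N₂ fed = 258.3 × 79/21 = 971.8 mol.
Fuel reacted = 0.929 × 30.6 → ξ = 28.43 mol.
Outlet (n = n₀ + ν ξ):
  C₃H₆: 30.6 − 1(28.43) = 2.173
  O₂: 258.3 − 4.5(28.43) = 130.4
  N₂: 971.8 (inert)
  CO₂: 0 + 3(28.43) = 85.28
  H₂O: 0 + 3(28.43) = 85.28
Total out = 1275 mol; y_H₂O = 85.28 / 1275 = 0.06689.

0.0669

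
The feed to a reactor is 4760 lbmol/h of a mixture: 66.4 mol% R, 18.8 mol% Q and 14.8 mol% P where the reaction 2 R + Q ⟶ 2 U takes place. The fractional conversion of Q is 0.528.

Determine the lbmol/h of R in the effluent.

Q reacted = 0.528 × 894.9 = 472.5 lbmol/h; ν_Q = −1, so ξ = 472.5/1 = 472.5 lbmol/h.
Outlet amounts (n = n₀ + ν ξ):
  R: 3161 − 2(472.5) = 2216
  Q: 894.9 − 1(472.5) = 422.4
  U: 0 + 2(472.5) = 945
  P: 704.5 (inert)

2220 lbmol/h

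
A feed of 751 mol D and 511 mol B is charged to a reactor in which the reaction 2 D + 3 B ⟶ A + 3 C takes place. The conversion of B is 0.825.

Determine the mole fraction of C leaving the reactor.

B reacted = 0.825 × 511 = 421.6 mol; ν_B = −3, so ξ = 421.6/3 = 140.5 mol.
Outlet amounts (n = n₀ + ν ξ):
  D: 751 − 2(140.5) = 469.9
  B: 511 − 3(140.5) = 89.42
  A: 0 + 1(140.5) = 140.5
  C: 0 + 3(140.5) = 421.6
Total out = 1121 mol; y_C = 421.6 / 1121 = 0.3759.

0.376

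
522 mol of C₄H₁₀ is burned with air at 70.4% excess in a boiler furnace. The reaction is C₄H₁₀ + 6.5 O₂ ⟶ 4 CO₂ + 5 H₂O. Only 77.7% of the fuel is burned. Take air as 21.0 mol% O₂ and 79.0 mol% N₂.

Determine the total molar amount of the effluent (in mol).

Stoichiometric O₂ = 6.5 × 522 = 3393 mol; O₂ fed = 3393 × 1.704 = 5782 mol.
N₂ fed = 5782 × 79/21 = 21750 mol.
Fuel reacted = 0.777 × 522 → ξ = 405.6 mol.
Outlet (n = n₀ + ν ξ):
  C₄H₁₀: 522 − 1(405.6) = 116.4
  O₂: 5782 − 6.5(405.6) = 3145
  N₂: 21750 (inert)
  CO₂: 0 + 4(405.6) = 1622
  H₂O: 0 + 5(405.6) = 2028
Total out = 116.4 + 3145 + 21750 + 1622 + 2028 = 28660 mol.

28700 mol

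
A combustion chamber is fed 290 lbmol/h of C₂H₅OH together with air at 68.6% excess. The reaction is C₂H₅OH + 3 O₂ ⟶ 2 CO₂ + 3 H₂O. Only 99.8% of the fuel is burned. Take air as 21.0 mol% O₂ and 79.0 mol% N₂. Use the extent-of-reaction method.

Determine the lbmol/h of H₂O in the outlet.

868 lbmol/h

Stoichiometric O₂ = 3 × 290 = 870 lbmol/h; O₂ fed = 870 × 1.686 = 1467 lbmol/h.
N₂ fed = 1467 × 79/21 = 5518 lbmol/h.
Fuel reacted = 0.998 × 290 → ξ = 289.4 lbmol/h.
Outlet (n = n₀ + ν ξ):
  C₂H₅OH: 290 − 1(289.4) = 0.58
  O₂: 1467 − 3(289.4) = 598.6
  N₂: 5518 (inert)
  CO₂: 0 + 2(289.4) = 578.8
  H₂O: 0 + 3(289.4) = 868.3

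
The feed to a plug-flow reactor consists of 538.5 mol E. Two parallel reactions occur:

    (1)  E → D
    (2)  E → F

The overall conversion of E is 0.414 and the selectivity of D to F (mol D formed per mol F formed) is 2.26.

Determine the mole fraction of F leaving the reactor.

Conversion of E: E consumed = 0.414 × 538.5 = 222.9 mol = 1ξ₁ + 1ξ₂.
Selectivity: 1ξ₁ / (1ξ₂) = 2.26 → ξ₁ = 2.26 ξ₂.
Substitute: (1·2.26 + 1) ξ₂ = 222.9 → ξ₂ = 68.39 mol, ξ₁ = 154.6 mol.
Outlet amounts (n = n₀ + Σ ν·ξ):
  E: 538.5 − 1(154.6) − 1(68.39) = 315.6
  D: 0 + 1(154.6) = 154.6
  F: 0 + 1(68.39) = 68.39
Total out = 538.5 mol; y_F = 68.39 / 538.5 = 0.127.

0.127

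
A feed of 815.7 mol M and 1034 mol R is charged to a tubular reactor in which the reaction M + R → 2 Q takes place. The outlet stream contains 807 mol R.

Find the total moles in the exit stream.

1850 mol

For R: n = n₀ − 1ξ → 807 = 1034 − 1ξ, giving ξ = 227 mol.
Outlet amounts (n = n₀ + ν ξ):
  M: 815.7 − 1(227) = 588.7
  R: 1034 − 1(227) = 807
  Q: 0 + 2(227) = 454
Total out = 588.7 + 807 + 454 = 1850 mol.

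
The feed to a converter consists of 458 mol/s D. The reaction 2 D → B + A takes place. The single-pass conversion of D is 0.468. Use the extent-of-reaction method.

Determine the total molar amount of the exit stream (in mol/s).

458 mol/s

D reacted = 0.468 × 458 = 214.3 mol/s; ν_D = −2, so ξ = 214.3/2 = 107.2 mol/s.
Outlet amounts (n = n₀ + ν ξ):
  D: 458 − 2(107.2) = 243.7
  B: 0 + 1(107.2) = 107.2
  A: 0 + 1(107.2) = 107.2
Total out = 243.7 + 107.2 + 107.2 = 458 mol/s.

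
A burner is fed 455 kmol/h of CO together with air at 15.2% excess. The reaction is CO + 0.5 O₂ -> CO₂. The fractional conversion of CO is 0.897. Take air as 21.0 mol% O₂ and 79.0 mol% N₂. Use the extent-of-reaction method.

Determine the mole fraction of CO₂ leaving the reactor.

0.272

Stoichiometric O₂ = 0.5 × 455 = 227.5 kmol/h; O₂ fed = 227.5 × 1.152 = 262.1 kmol/h.
N₂ fed = 262.1 × 79/21 = 985.9 kmol/h.
Fuel reacted = 0.897 × 455 → ξ = 408.1 kmol/h.
Outlet (n = n₀ + ν ξ):
  CO: 455 − 1(408.1) = 46.87
  O₂: 262.1 − 0.5(408.1) = 58.01
  N₂: 985.9 (inert)
  CO₂: 0 + 1(408.1) = 408.1
Total out = 1499 kmol/h; y_CO₂ = 408.1 / 1499 = 0.2723.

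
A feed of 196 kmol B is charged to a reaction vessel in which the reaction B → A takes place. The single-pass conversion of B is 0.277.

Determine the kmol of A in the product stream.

B reacted = 0.277 × 196 = 54.29 kmol; ν_B = −1, so ξ = 54.29/1 = 54.29 kmol.
Outlet amounts (n = n₀ + ν ξ):
  B: 196 − 1(54.29) = 141.7
  A: 0 + 1(54.29) = 54.29

54.3 kmol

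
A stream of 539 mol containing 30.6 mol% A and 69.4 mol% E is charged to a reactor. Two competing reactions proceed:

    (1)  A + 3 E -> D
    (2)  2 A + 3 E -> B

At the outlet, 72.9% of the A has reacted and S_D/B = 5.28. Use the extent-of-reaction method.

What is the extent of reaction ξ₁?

ξ₁ = 87.2 mol

Conversion of A: A consumed = 0.729 × 164.9 = 120.2 mol = 1ξ₁ + 2ξ₂.
Selectivity: 1ξ₁ / (1ξ₂) = 5.28 → ξ₁ = 5.28 ξ₂.
Substitute: (1·5.28 + 2) ξ₂ = 120.2 → ξ₂ = 16.52 mol, ξ₁ = 87.2 mol.
Outlet amounts (n = n₀ + Σ ν·ξ):
  A: 164.9 − 1(87.2) − 2(16.52) = 44.7
  E: 374.1 − 3(87.2) − 3(16.52) = 62.9
  D: 0 + 1(87.2) = 87.2
  B: 0 + 1(16.52) = 16.52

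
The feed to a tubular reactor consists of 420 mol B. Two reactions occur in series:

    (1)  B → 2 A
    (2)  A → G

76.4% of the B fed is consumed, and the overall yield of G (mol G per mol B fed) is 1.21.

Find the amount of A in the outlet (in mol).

Conversion of B: B consumed = 1ξ₁ = 0.764 × 420 → ξ₁ = 320.9 mol.
Yield of G: 1ξ₂ / 420 = 1.21 → ξ₂ = 508.2 mol.
Outlet amounts (n = n₀ + Σ ν·ξ):
  B: 420 − 1(320.9) = 99.12
  A: 0 + 2(320.9) − 1(508.2) = 133.6
  G: 0 + 1(508.2) = 508.2

134 mol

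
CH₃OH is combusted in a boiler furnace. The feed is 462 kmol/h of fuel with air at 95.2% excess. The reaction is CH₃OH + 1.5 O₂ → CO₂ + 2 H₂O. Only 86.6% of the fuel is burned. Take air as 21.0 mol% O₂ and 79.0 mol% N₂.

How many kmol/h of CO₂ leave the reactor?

400 kmol/h

Stoichiometric O₂ = 1.5 × 462 = 693 kmol/h; O₂ fed = 693 × 1.952 = 1353 kmol/h.
N₂ fed = 1353 × 79/21 = 5089 kmol/h.
Fuel reacted = 0.866 × 462 → ξ = 400.1 kmol/h.
Outlet (n = n₀ + ν ξ):
  CH₃OH: 462 − 1(400.1) = 61.91
  O₂: 1353 − 1.5(400.1) = 752.6
  N₂: 5089 (inert)
  CO₂: 0 + 1(400.1) = 400.1
  H₂O: 0 + 2(400.1) = 800.2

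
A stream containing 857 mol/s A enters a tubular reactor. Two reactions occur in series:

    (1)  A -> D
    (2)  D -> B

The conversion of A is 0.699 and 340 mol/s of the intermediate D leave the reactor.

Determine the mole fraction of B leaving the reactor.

0.302

Conversion of A: A consumed = 1ξ₁ = 0.699 × 857 → ξ₁ = 599 mol/s.
D balance: n_D = 0 + 1ξ₁ − 1ξ₂ = 340 → ξ₂ = (1·599 − 340)/1 = 259 mol/s.
Outlet amounts (n = n₀ + Σ ν·ξ):
  A: 857 − 1(599) = 258
  D: 0 + 1(599) − 1(259) = 340
  B: 0 + 1(259) = 259
Total out = 857 mol/s; y_B = 259 / 857 = 0.3023.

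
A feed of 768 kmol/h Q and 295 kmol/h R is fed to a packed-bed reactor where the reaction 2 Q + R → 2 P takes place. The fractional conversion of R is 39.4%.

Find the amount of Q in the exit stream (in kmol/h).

536 kmol/h

R reacted = 0.394 × 295 = 116.2 kmol/h; ν_R = −1, so ξ = 116.2/1 = 116.2 kmol/h.
Outlet amounts (n = n₀ + ν ξ):
  Q: 768 − 2(116.2) = 535.5
  R: 295 − 1(116.2) = 178.8
  P: 0 + 2(116.2) = 232.5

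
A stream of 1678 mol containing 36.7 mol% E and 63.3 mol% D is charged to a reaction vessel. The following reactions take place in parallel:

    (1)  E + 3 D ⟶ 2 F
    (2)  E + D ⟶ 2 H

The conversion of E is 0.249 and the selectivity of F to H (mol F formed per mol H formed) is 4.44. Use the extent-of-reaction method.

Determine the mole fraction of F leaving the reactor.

0.175

Conversion of E: E consumed = 0.249 × 615.8 = 153.3 mol = 1ξ₁ + 1ξ₂.
Selectivity: 2ξ₁ / (2ξ₂) = 4.44 → ξ₁ = 4.44 ξ₂.
Substitute: (1·4.44 + 1) ξ₂ = 153.3 → ξ₂ = 28.19 mol, ξ₁ = 125.2 mol.
Outlet amounts (n = n₀ + Σ ν·ξ):
  E: 615.8 − 1(125.2) − 1(28.19) = 462.5
  D: 1062 − 3(125.2) − 1(28.19) = 658.5
  F: 0 + 2(125.2) = 250.3
  H: 0 + 2(28.19) = 56.38
Total out = 1428 mol; y_F = 250.3 / 1428 = 0.1753.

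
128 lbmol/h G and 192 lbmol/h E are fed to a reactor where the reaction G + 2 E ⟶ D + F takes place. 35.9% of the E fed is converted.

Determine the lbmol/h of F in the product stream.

34.5 lbmol/h

E reacted = 0.359 × 192 = 68.93 lbmol/h; ν_E = −2, so ξ = 68.93/2 = 34.46 lbmol/h.
Outlet amounts (n = n₀ + ν ξ):
  G: 128 − 1(34.46) = 93.54
  E: 192 − 2(34.46) = 123.1
  D: 0 + 1(34.46) = 34.46
  F: 0 + 1(34.46) = 34.46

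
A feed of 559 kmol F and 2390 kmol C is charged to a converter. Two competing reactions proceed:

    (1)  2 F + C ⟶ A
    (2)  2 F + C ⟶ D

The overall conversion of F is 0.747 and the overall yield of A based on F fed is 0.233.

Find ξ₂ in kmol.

ξ₂ = 78.5 kmol

Yield of A: 1ξ₁ / 559 = 0.233 → ξ₁ = 130.2 kmol.
Conversion of F: 2ξ₁ + 2ξ₂ = 0.747 × 559 = 417.6 → ξ₂ = 78.54 kmol.
Outlet amounts (n = n₀ + Σ ν·ξ):
  F: 559 − 2(130.2) − 2(78.54) = 141.4
  C: 2390 − 1(130.2) − 1(78.54) = 2181
  A: 0 + 1(130.2) = 130.2
  D: 0 + 1(78.54) = 78.54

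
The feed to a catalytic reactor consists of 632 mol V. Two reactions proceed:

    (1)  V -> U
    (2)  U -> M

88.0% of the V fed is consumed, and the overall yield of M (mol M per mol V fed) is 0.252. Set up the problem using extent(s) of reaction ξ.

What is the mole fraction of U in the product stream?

0.628

Conversion of V: V consumed = 1ξ₁ = 0.88 × 632 → ξ₁ = 556.2 mol.
Yield of M: 1ξ₂ / 632 = 0.252 → ξ₂ = 159.3 mol.
Outlet amounts (n = n₀ + Σ ν·ξ):
  V: 632 − 1(556.2) = 75.84
  U: 0 + 1(556.2) − 1(159.3) = 396.9
  M: 0 + 1(159.3) = 159.3
Total out = 632 mol; y_U = 396.9 / 632 = 0.628.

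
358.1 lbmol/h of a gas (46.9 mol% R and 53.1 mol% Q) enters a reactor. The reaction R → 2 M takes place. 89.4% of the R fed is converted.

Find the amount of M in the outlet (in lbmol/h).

300 lbmol/h

R reacted = 0.894 × 167.9 = 150.1 lbmol/h; ν_R = −1, so ξ = 150.1/1 = 150.1 lbmol/h.
Outlet amounts (n = n₀ + ν ξ):
  R: 167.9 − 1(150.1) = 17.8
  M: 0 + 2(150.1) = 300.3
  Q: 190.2 (inert)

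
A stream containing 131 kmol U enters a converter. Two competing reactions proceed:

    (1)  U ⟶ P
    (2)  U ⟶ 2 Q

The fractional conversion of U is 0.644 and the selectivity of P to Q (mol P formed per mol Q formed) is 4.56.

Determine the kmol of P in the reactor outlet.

76 kmol

Conversion of U: U consumed = 0.644 × 131 = 84.36 kmol = 1ξ₁ + 1ξ₂.
Selectivity: 1ξ₁ / (2ξ₂) = 4.56 → ξ₁ = 9.12 ξ₂.
Substitute: (1·9.12 + 1) ξ₂ = 84.36 → ξ₂ = 8.336 kmol, ξ₁ = 76.03 kmol.
Outlet amounts (n = n₀ + Σ ν·ξ):
  U: 131 − 1(76.03) − 1(8.336) = 46.64
  P: 0 + 1(76.03) = 76.03
  Q: 0 + 2(8.336) = 16.67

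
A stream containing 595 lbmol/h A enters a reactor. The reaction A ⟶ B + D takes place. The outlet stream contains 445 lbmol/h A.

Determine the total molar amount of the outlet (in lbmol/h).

745 lbmol/h

For A: n = n₀ − 1ξ → 445 = 595 − 1ξ, giving ξ = 150 lbmol/h.
Outlet amounts (n = n₀ + ν ξ):
  A: 595 − 1(150) = 445
  B: 0 + 1(150) = 150
  D: 0 + 1(150) = 150
Total out = 445 + 150 + 150 = 745 lbmol/h.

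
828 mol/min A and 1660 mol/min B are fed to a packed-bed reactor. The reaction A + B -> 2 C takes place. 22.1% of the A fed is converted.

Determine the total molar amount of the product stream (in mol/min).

2490 mol/min

A reacted = 0.221 × 828 = 183 mol/min; ν_A = −1, so ξ = 183/1 = 183 mol/min.
Outlet amounts (n = n₀ + ν ξ):
  A: 828 − 1(183) = 645
  B: 1660 − 1(183) = 1477
  C: 0 + 2(183) = 366
Total out = 645 + 1477 + 366 = 2488 mol/min.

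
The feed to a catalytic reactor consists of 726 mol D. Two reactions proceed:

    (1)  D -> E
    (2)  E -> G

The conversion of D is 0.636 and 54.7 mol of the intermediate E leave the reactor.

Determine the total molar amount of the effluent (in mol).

726 mol

Conversion of D: D consumed = 1ξ₁ = 0.636 × 726 → ξ₁ = 461.7 mol.
E balance: n_E = 0 + 1ξ₁ − 1ξ₂ = 54.7 → ξ₂ = (1·461.7 − 54.7)/1 = 407 mol.
Outlet amounts (n = n₀ + Σ ν·ξ):
  D: 726 − 1(461.7) = 264.3
  E: 0 + 1(461.7) − 1(407) = 54.7
  G: 0 + 1(407) = 407
Total out = 264.3 + 54.7 + 407 = 726 mol.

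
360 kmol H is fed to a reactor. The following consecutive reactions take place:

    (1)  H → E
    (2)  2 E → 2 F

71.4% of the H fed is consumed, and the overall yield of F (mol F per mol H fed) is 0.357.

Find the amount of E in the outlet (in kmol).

Conversion of H: H consumed = 1ξ₁ = 0.714 × 360 → ξ₁ = 257 kmol.
Yield of F: 2ξ₂ / 360 = 0.357 → ξ₂ = 64.26 kmol.
Outlet amounts (n = n₀ + Σ ν·ξ):
  H: 360 − 1(257) = 103
  E: 0 + 1(257) − 2(64.26) = 128.5
  F: 0 + 2(64.26) = 128.5

129 kmol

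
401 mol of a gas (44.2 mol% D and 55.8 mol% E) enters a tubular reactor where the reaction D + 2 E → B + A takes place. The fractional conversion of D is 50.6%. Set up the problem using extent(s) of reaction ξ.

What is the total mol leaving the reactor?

D reacted = 0.506 × 177.2 = 89.68 mol; ν_D = −1, so ξ = 89.68/1 = 89.68 mol.
Outlet amounts (n = n₀ + ν ξ):
  D: 177.2 − 1(89.68) = 87.56
  E: 223.8 − 2(89.68) = 44.39
  B: 0 + 1(89.68) = 89.68
  A: 0 + 1(89.68) = 89.68
Total out = 87.56 + 44.39 + 89.68 + 89.68 = 311.3 mol.

311 mol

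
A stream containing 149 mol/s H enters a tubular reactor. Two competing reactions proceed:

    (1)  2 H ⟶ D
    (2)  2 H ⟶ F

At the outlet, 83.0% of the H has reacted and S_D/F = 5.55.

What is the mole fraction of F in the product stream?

0.108

Conversion of H: H consumed = 0.83 × 149 = 123.7 mol/s = 2ξ₁ + 2ξ₂.
Selectivity: 1ξ₁ / (1ξ₂) = 5.55 → ξ₁ = 5.55 ξ₂.
Substitute: (2·5.55 + 2) ξ₂ = 123.7 → ξ₂ = 9.44 mol/s, ξ₁ = 52.39 mol/s.
Outlet amounts (n = n₀ + Σ ν·ξ):
  H: 149 − 2(52.39) − 2(9.44) = 25.33
  D: 0 + 1(52.39) = 52.39
  F: 0 + 1(9.44) = 9.44
Total out = 87.16 mol/s; y_F = 9.44 / 87.16 = 0.1083.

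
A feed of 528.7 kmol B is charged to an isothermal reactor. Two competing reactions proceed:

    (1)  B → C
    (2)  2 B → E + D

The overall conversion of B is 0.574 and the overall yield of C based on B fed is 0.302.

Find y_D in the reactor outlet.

0.136

Yield of C: 1ξ₁ / 528.7 = 0.302 → ξ₁ = 159.7 kmol.
Conversion of B: 1ξ₁ + 2ξ₂ = 0.574 × 528.7 = 303.5 → ξ₂ = 71.9 kmol.
Outlet amounts (n = n₀ + Σ ν·ξ):
  B: 528.7 − 1(159.7) − 2(71.9) = 225.2
  C: 0 + 1(159.7) = 159.7
  E: 0 + 1(71.9) = 71.9
  D: 0 + 1(71.9) = 71.9
Total out = 528.7 kmol; y_D = 71.9 / 528.7 = 0.136.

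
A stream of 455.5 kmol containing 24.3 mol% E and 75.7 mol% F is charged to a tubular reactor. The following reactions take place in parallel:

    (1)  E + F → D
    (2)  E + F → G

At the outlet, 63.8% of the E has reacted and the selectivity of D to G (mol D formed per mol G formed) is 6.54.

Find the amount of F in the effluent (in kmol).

Conversion of E: E consumed = 0.638 × 110.7 = 70.62 kmol = 1ξ₁ + 1ξ₂.
Selectivity: 1ξ₁ / (1ξ₂) = 6.54 → ξ₁ = 6.54 ξ₂.
Substitute: (1·6.54 + 1) ξ₂ = 70.62 → ξ₂ = 9.366 kmol, ξ₁ = 61.25 kmol.
Outlet amounts (n = n₀ + Σ ν·ξ):
  E: 110.7 − 1(61.25) − 1(9.366) = 40.07
  F: 344.8 − 1(61.25) − 1(9.366) = 274.2
  D: 0 + 1(61.25) = 61.25
  G: 0 + 1(9.366) = 9.366

274 kmol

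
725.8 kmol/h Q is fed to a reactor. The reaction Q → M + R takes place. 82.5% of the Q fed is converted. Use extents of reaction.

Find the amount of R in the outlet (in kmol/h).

Q reacted = 0.825 × 725.8 = 598.8 kmol/h; ν_Q = −1, so ξ = 598.8/1 = 598.8 kmol/h.
Outlet amounts (n = n₀ + ν ξ):
  Q: 725.8 − 1(598.8) = 127
  M: 0 + 1(598.8) = 598.8
  R: 0 + 1(598.8) = 598.8

599 kmol/h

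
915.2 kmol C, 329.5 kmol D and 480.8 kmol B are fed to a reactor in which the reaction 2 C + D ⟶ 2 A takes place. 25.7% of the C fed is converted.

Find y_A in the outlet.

C reacted = 0.257 × 915.2 = 235.2 kmol; ν_C = −2, so ξ = 235.2/2 = 117.6 kmol.
Outlet amounts (n = n₀ + ν ξ):
  C: 915.2 − 2(117.6) = 680
  D: 329.5 − 1(117.6) = 211.9
  A: 0 + 2(117.6) = 235.2
  B: 480.8 (inert)
Total out = 1608 kmol; y_A = 235.2 / 1608 = 0.1463.

0.146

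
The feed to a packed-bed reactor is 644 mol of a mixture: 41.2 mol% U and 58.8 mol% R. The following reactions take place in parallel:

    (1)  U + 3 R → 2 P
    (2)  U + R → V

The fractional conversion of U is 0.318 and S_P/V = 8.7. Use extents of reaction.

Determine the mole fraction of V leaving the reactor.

Conversion of U: U consumed = 0.318 × 265.3 = 84.37 mol = 1ξ₁ + 1ξ₂.
Selectivity: 2ξ₁ / (1ξ₂) = 8.7 → ξ₁ = 4.35 ξ₂.
Substitute: (1·4.35 + 1) ξ₂ = 84.37 → ξ₂ = 15.77 mol, ξ₁ = 68.6 mol.
Outlet amounts (n = n₀ + Σ ν·ξ):
  U: 265.3 − 1(68.6) − 1(15.77) = 181
  R: 378.7 − 3(68.6) − 1(15.77) = 157.1
  P: 0 + 2(68.6) = 137.2
  V: 0 + 1(15.77) = 15.77
Total out = 491 mol; y_V = 15.77 / 491 = 0.03212.

0.0321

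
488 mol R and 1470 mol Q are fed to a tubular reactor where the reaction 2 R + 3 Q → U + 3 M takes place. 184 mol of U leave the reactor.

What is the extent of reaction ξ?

For U: n = n₀ + 1ξ → 184 = 0 + 1ξ, giving ξ = 184 mol.
Outlet amounts (n = n₀ + ν ξ):
  R: 488 − 2(184) = 120
  Q: 1470 − 3(184) = 918
  U: 0 + 1(184) = 184
  M: 0 + 3(184) = 552

ξ = 184 mol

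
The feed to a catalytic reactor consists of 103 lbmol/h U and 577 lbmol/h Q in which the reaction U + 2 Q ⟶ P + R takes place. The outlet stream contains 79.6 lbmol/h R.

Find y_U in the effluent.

0.039

For R: n = n₀ + 1ξ → 79.6 = 0 + 1ξ, giving ξ = 79.6 lbmol/h.
Outlet amounts (n = n₀ + ν ξ):
  U: 103 − 1(79.6) = 23.4
  Q: 577 − 2(79.6) = 417.8
  P: 0 + 1(79.6) = 79.6
  R: 0 + 1(79.6) = 79.6
Total out = 600.4 lbmol/h; y_U = 23.4 / 600.4 = 0.03897.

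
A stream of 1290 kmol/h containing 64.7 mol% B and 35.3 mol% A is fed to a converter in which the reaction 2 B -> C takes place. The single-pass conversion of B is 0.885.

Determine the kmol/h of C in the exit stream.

B reacted = 0.885 × 834.6 = 738.6 kmol/h; ν_B = −2, so ξ = 738.6/2 = 369.3 kmol/h.
Outlet amounts (n = n₀ + ν ξ):
  B: 834.6 − 2(369.3) = 95.98
  C: 0 + 1(369.3) = 369.3
  A: 455.4 (inert)

369 kmol/h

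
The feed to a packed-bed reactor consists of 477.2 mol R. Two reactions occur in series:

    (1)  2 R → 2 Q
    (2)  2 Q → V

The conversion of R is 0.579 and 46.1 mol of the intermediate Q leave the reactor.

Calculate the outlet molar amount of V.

Conversion of R: R consumed = 2ξ₁ = 0.579 × 477.2 → ξ₁ = 138.1 mol.
Q balance: n_Q = 0 + 2ξ₁ − 2ξ₂ = 46.1 → ξ₂ = (2·138.1 − 46.1)/2 = 115.1 mol.
Outlet amounts (n = n₀ + Σ ν·ξ):
  R: 477.2 − 2(138.1) = 200.9
  Q: 0 + 2(138.1) − 2(115.1) = 46.1
  V: 0 + 1(115.1) = 115.1

115 mol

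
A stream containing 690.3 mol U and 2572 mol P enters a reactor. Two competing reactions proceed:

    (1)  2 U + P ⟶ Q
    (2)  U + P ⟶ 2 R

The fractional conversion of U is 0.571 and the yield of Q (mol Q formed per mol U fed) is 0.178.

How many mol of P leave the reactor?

Yield of Q: 1ξ₁ / 690.3 = 0.178 → ξ₁ = 122.9 mol.
Conversion of U: 2ξ₁ + 1ξ₂ = 0.571 × 690.3 = 394.2 → ξ₂ = 148.4 mol.
Outlet amounts (n = n₀ + Σ ν·ξ):
  U: 690.3 − 2(122.9) − 1(148.4) = 296.1
  P: 2572 − 1(122.9) − 1(148.4) = 2301
  Q: 0 + 1(122.9) = 122.9
  R: 0 + 2(148.4) = 296.8

2300 mol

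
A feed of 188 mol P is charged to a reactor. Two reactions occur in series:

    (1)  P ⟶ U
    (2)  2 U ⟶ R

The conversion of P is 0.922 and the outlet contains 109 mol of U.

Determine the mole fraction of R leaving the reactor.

Conversion of P: P consumed = 1ξ₁ = 0.922 × 188 → ξ₁ = 173.3 mol.
U balance: n_U = 0 + 1ξ₁ − 2ξ₂ = 109 → ξ₂ = (1·173.3 − 109)/2 = 32.17 mol.
Outlet amounts (n = n₀ + Σ ν·ξ):
  P: 188 − 1(173.3) = 14.66
  U: 0 + 1(173.3) − 2(32.17) = 109
  R: 0 + 1(32.17) = 32.17
Total out = 155.8 mol; y_R = 32.17 / 155.8 = 0.2064.

0.206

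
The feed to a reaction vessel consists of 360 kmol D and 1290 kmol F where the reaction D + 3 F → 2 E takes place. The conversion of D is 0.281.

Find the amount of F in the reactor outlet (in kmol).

987 kmol

D reacted = 0.281 × 360 = 101.2 kmol; ν_D = −1, so ξ = 101.2/1 = 101.2 kmol.
Outlet amounts (n = n₀ + ν ξ):
  D: 360 − 1(101.2) = 258.8
  F: 1290 − 3(101.2) = 986.5
  E: 0 + 2(101.2) = 202.3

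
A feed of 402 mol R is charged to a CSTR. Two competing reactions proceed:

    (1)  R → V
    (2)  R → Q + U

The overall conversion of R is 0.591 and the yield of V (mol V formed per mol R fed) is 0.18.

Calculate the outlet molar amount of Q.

165 mol

Yield of V: 1ξ₁ / 402 = 0.18 → ξ₁ = 72.36 mol.
Conversion of R: 1ξ₁ + 1ξ₂ = 0.591 × 402 = 237.6 → ξ₂ = 165.2 mol.
Outlet amounts (n = n₀ + Σ ν·ξ):
  R: 402 − 1(72.36) − 1(165.2) = 164.4
  V: 0 + 1(72.36) = 72.36
  Q: 0 + 1(165.2) = 165.2
  U: 0 + 1(165.2) = 165.2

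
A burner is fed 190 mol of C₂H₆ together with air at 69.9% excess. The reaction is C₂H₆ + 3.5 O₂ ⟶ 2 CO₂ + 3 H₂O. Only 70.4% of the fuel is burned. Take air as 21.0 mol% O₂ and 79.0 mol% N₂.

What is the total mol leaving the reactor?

Stoichiometric O₂ = 3.5 × 190 = 665 mol; O₂ fed = 665 × 1.699 = 1130 mol.
N₂ fed = 1130 × 79/21 = 4250 mol.
Fuel reacted = 0.704 × 190 → ξ = 133.8 mol.
Outlet (n = n₀ + ν ξ):
  C₂H₆: 190 − 1(133.8) = 56.24
  O₂: 1130 − 3.5(133.8) = 661.7
  N₂: 4250 (inert)
  CO₂: 0 + 2(133.8) = 267.5
  H₂O: 0 + 3(133.8) = 401.3
Total out = 56.24 + 661.7 + 4250 + 267.5 + 401.3 = 5637 mol.

5640 mol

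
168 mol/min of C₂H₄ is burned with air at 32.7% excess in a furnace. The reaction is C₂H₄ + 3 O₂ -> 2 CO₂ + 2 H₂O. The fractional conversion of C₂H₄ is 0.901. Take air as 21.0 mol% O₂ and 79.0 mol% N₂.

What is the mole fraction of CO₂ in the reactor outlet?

Stoichiometric O₂ = 3 × 168 = 504 mol/min; O₂ fed = 504 × 1.327 = 668.8 mol/min.
N₂ fed = 668.8 × 79/21 = 2516 mol/min.
Fuel reacted = 0.901 × 168 → ξ = 151.4 mol/min.
Outlet (n = n₀ + ν ξ):
  C₂H₄: 168 − 1(151.4) = 16.63
  O₂: 668.8 − 3(151.4) = 214.7
  N₂: 2516 (inert)
  CO₂: 0 + 2(151.4) = 302.7
  H₂O: 0 + 2(151.4) = 302.7
Total out = 3353 mol/min; y_CO₂ = 302.7 / 3353 = 0.09029.

0.0903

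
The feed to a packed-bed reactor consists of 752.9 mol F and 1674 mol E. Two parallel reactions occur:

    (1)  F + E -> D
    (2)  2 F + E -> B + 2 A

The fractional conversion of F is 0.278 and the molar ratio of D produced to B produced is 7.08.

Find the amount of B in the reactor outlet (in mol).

23.1 mol

Conversion of F: F consumed = 0.278 × 752.9 = 209.3 mol = 1ξ₁ + 2ξ₂.
Selectivity: 1ξ₁ / (1ξ₂) = 7.08 → ξ₁ = 7.08 ξ₂.
Substitute: (1·7.08 + 2) ξ₂ = 209.3 → ξ₂ = 23.05 mol, ξ₁ = 163.2 mol.
Outlet amounts (n = n₀ + Σ ν·ξ):
  F: 752.9 − 1(163.2) − 2(23.05) = 543.6
  E: 1674 − 1(163.2) − 1(23.05) = 1488
  D: 0 + 1(163.2) = 163.2
  B: 0 + 1(23.05) = 23.05
  A: 0 + 2(23.05) = 46.1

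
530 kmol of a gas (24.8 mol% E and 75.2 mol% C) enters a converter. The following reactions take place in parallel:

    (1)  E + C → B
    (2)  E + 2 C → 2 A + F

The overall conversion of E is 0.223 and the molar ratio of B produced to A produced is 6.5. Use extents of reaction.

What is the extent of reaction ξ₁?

ξ₁ = 27.2 kmol

Conversion of E: E consumed = 0.223 × 131.4 = 29.31 kmol = 1ξ₁ + 1ξ₂.
Selectivity: 1ξ₁ / (2ξ₂) = 6.5 → ξ₁ = 13 ξ₂.
Substitute: (1·13 + 1) ξ₂ = 29.31 → ξ₂ = 2.094 kmol, ξ₁ = 27.22 kmol.
Outlet amounts (n = n₀ + Σ ν·ξ):
  E: 131.4 − 1(27.22) − 1(2.094) = 102.1
  C: 398.6 − 1(27.22) − 2(2.094) = 367.2
  B: 0 + 1(27.22) = 27.22
  A: 0 + 2(2.094) = 4.187
  F: 0 + 1(2.094) = 2.094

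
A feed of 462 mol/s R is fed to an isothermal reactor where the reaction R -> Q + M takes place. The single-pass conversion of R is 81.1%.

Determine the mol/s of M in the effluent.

R reacted = 0.811 × 462 = 374.7 mol/s; ν_R = −1, so ξ = 374.7/1 = 374.7 mol/s.
Outlet amounts (n = n₀ + ν ξ):
  R: 462 − 1(374.7) = 87.32
  Q: 0 + 1(374.7) = 374.7
  M: 0 + 1(374.7) = 374.7

375 mol/s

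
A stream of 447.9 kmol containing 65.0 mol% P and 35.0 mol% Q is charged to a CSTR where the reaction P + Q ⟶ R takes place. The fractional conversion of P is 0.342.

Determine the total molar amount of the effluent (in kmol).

348 kmol

P reacted = 0.342 × 291.1 = 99.57 kmol; ν_P = −1, so ξ = 99.57/1 = 99.57 kmol.
Outlet amounts (n = n₀ + ν ξ):
  P: 291.1 − 1(99.57) = 191.6
  Q: 156.8 − 1(99.57) = 57.2
  R: 0 + 1(99.57) = 99.57
Total out = 191.6 + 57.2 + 99.57 = 348.3 kmol.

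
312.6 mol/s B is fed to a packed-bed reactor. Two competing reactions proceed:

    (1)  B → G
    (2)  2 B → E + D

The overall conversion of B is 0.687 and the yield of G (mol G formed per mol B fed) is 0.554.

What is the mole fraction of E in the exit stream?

0.0665

Yield of G: 1ξ₁ / 312.6 = 0.554 → ξ₁ = 173.2 mol/s.
Conversion of B: 1ξ₁ + 2ξ₂ = 0.687 × 312.6 = 214.8 → ξ₂ = 20.79 mol/s.
Outlet amounts (n = n₀ + Σ ν·ξ):
  B: 312.6 − 1(173.2) − 2(20.79) = 97.84
  G: 0 + 1(173.2) = 173.2
  E: 0 + 1(20.79) = 20.79
  D: 0 + 1(20.79) = 20.79
Total out = 312.6 mol/s; y_E = 20.79 / 312.6 = 0.0665.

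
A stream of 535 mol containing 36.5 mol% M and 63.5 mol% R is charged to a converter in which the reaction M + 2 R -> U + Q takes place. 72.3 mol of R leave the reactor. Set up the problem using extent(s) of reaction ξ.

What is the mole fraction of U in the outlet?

For R: n = n₀ − 2ξ → 72.3 = 339.7 − 2ξ, giving ξ = 133.7 mol.
Outlet amounts (n = n₀ + ν ξ):
  M: 195.3 − 1(133.7) = 61.56
  R: 339.7 − 2(133.7) = 72.3
  U: 0 + 1(133.7) = 133.7
  Q: 0 + 1(133.7) = 133.7
Total out = 401.3 mol; y_U = 133.7 / 401.3 = 0.3332.

0.333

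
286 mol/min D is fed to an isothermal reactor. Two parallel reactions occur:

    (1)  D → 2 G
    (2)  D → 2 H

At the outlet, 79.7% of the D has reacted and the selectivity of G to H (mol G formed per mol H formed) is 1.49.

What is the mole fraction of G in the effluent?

0.531

Conversion of D: D consumed = 0.797 × 286 = 227.9 mol/min = 1ξ₁ + 1ξ₂.
Selectivity: 2ξ₁ / (2ξ₂) = 1.49 → ξ₁ = 1.49 ξ₂.
Substitute: (1·1.49 + 1) ξ₂ = 227.9 → ξ₂ = 91.54 mol/min, ξ₁ = 136.4 mol/min.
Outlet amounts (n = n₀ + Σ ν·ξ):
  D: 286 − 1(136.4) − 1(91.54) = 58.06
  G: 0 + 2(136.4) = 272.8
  H: 0 + 2(91.54) = 183.1
Total out = 513.9 mol/min; y_G = 272.8 / 513.9 = 0.5308.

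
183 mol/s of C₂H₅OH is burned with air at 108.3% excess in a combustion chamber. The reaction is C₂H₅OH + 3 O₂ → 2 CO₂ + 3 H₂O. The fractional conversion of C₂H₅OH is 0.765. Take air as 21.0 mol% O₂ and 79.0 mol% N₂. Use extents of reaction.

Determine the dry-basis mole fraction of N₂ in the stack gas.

0.804

Stoichiometric O₂ = 3 × 183 = 549 mol/s; O₂ fed = 549 × 2.083 = 1144 mol/s.
N₂ fed = 1144 × 79/21 = 4302 mol/s.
Fuel reacted = 0.765 × 183 → ξ = 140 mol/s.
Outlet (n = n₀ + ν ξ):
  C₂H₅OH: 183 − 1(140) = 43
  O₂: 1144 − 3(140) = 723.6
  N₂: 4302 (inert)
  CO₂: 0 + 2(140) = 280
  H₂O: 0 + 3(140) = 420
Dry total = 5349 mol/s; y_N₂ (dry) = 4302 / 5349 = 0.8043.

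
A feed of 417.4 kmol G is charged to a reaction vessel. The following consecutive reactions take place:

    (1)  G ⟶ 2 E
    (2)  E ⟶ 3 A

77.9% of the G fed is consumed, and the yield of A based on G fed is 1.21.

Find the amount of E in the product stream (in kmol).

482 kmol

Conversion of G: G consumed = 1ξ₁ = 0.779 × 417.4 → ξ₁ = 325.2 kmol.
Yield of A: 3ξ₂ / 417.4 = 1.21 → ξ₂ = 168.4 kmol.
Outlet amounts (n = n₀ + Σ ν·ξ):
  G: 417.4 − 1(325.2) = 92.25
  E: 0 + 2(325.2) − 1(168.4) = 482
  A: 0 + 3(168.4) = 505.1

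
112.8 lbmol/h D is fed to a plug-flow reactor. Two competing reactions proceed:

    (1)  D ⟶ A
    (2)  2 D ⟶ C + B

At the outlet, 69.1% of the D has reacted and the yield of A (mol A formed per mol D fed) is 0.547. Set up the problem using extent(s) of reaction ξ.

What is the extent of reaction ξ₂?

ξ₂ = 8.12 lbmol/h

Yield of A: 1ξ₁ / 112.8 = 0.547 → ξ₁ = 61.7 lbmol/h.
Conversion of D: 1ξ₁ + 2ξ₂ = 0.691 × 112.8 = 77.94 → ξ₂ = 8.122 lbmol/h.
Outlet amounts (n = n₀ + Σ ν·ξ):
  D: 112.8 − 1(61.7) − 2(8.122) = 34.86
  A: 0 + 1(61.7) = 61.7
  C: 0 + 1(8.122) = 8.122
  B: 0 + 1(8.122) = 8.122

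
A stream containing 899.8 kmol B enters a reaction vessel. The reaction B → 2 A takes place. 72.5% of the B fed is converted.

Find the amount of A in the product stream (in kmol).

B reacted = 0.725 × 899.8 = 652.4 kmol; ν_B = −1, so ξ = 652.4/1 = 652.4 kmol.
Outlet amounts (n = n₀ + ν ξ):
  B: 899.8 − 1(652.4) = 247.4
  A: 0 + 2(652.4) = 1305

1300 kmol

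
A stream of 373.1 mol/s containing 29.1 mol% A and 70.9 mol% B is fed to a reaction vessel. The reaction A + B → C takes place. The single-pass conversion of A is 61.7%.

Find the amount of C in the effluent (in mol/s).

67 mol/s

A reacted = 0.617 × 108.6 = 66.99 mol/s; ν_A = −1, so ξ = 66.99/1 = 66.99 mol/s.
Outlet amounts (n = n₀ + ν ξ):
  A: 108.6 − 1(66.99) = 41.58
  B: 264.5 − 1(66.99) = 197.5
  C: 0 + 1(66.99) = 66.99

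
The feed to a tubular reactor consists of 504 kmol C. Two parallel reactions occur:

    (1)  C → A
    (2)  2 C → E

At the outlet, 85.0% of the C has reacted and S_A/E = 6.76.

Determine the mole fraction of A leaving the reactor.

Conversion of C: C consumed = 0.85 × 504 = 428.4 kmol = 1ξ₁ + 2ξ₂.
Selectivity: 1ξ₁ / (1ξ₂) = 6.76 → ξ₁ = 6.76 ξ₂.
Substitute: (1·6.76 + 2) ξ₂ = 428.4 → ξ₂ = 48.9 kmol, ξ₁ = 330.6 kmol.
Outlet amounts (n = n₀ + Σ ν·ξ):
  C: 504 − 1(330.6) − 2(48.9) = 75.6
  A: 0 + 1(330.6) = 330.6
  E: 0 + 1(48.9) = 48.9
Total out = 455.1 kmol; y_A = 330.6 / 455.1 = 0.7264.

0.726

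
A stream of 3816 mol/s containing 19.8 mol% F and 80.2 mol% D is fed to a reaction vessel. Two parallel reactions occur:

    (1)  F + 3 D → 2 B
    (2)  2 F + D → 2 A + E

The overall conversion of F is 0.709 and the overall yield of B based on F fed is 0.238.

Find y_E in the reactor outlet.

Yield of B: 2ξ₁ / 755.6 = 0.238 → ξ₁ = 89.91 mol/s.
Conversion of F: 1ξ₁ + 2ξ₂ = 0.709 × 755.6 = 535.7 → ξ₂ = 222.9 mol/s.
Outlet amounts (n = n₀ + Σ ν·ξ):
  F: 755.6 − 1(89.91) − 2(222.9) = 219.9
  D: 3060 − 3(89.91) − 1(222.9) = 2568
  B: 0 + 2(89.91) = 179.8
  A: 0 + 2(222.9) = 445.8
  E: 0 + 1(222.9) = 222.9
Total out = 3636 mol/s; y_E = 222.9 / 3636 = 0.0613.

0.0613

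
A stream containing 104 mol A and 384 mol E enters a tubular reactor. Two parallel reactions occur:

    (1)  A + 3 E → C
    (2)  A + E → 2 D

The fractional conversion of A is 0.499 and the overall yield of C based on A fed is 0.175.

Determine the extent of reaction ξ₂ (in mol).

ξ₂ = 33.7 mol

Yield of C: 1ξ₁ / 104 = 0.175 → ξ₁ = 18.2 mol.
Conversion of A: 1ξ₁ + 1ξ₂ = 0.499 × 104 = 51.9 → ξ₂ = 33.7 mol.
Outlet amounts (n = n₀ + Σ ν·ξ):
  A: 104 − 1(18.2) − 1(33.7) = 52.1
  E: 384 − 3(18.2) − 1(33.7) = 295.7
  C: 0 + 1(18.2) = 18.2
  D: 0 + 2(33.7) = 67.39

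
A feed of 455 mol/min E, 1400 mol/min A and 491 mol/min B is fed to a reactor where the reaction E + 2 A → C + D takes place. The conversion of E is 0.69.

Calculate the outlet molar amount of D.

314 mol/min

E reacted = 0.69 × 455 = 313.9 mol/min; ν_E = −1, so ξ = 313.9/1 = 313.9 mol/min.
Outlet amounts (n = n₀ + ν ξ):
  E: 455 − 1(313.9) = 141.1
  A: 1400 − 2(313.9) = 772.1
  C: 0 + 1(313.9) = 313.9
  D: 0 + 1(313.9) = 313.9
  B: 491 (inert)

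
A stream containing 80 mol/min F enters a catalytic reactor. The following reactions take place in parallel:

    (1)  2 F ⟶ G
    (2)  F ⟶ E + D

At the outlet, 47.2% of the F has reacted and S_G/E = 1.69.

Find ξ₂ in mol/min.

ξ₂ = 8.62 mol/min

Conversion of F: F consumed = 0.472 × 80 = 37.76 mol/min = 2ξ₁ + 1ξ₂.
Selectivity: 1ξ₁ / (1ξ₂) = 1.69 → ξ₁ = 1.69 ξ₂.
Substitute: (2·1.69 + 1) ξ₂ = 37.76 → ξ₂ = 8.621 mol/min, ξ₁ = 14.57 mol/min.
Outlet amounts (n = n₀ + Σ ν·ξ):
  F: 80 − 2(14.57) − 1(8.621) = 42.24
  G: 0 + 1(14.57) = 14.57
  E: 0 + 1(8.621) = 8.621
  D: 0 + 1(8.621) = 8.621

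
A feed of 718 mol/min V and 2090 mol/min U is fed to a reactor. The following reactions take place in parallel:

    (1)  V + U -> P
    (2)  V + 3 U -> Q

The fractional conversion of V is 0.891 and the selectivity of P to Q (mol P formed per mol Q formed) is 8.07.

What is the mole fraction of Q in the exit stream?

Conversion of V: V consumed = 0.891 × 718 = 639.7 mol/min = 1ξ₁ + 1ξ₂.
Selectivity: 1ξ₁ / (1ξ₂) = 8.07 → ξ₁ = 8.07 ξ₂.
Substitute: (1·8.07 + 1) ξ₂ = 639.7 → ξ₂ = 70.53 mol/min, ξ₁ = 569.2 mol/min.
Outlet amounts (n = n₀ + Σ ν·ξ):
  V: 718 − 1(569.2) − 1(70.53) = 78.26
  U: 2090 − 1(569.2) − 3(70.53) = 1309
  P: 0 + 1(569.2) = 569.2
  Q: 0 + 1(70.53) = 70.53
Total out = 2027 mol/min; y_Q = 70.53 / 2027 = 0.03479.

0.0348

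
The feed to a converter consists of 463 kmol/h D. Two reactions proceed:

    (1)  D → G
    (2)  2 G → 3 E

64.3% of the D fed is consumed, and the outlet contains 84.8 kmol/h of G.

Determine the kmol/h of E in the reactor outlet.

319 kmol/h

Conversion of D: D consumed = 1ξ₁ = 0.643 × 463 → ξ₁ = 297.7 kmol/h.
G balance: n_G = 0 + 1ξ₁ − 2ξ₂ = 84.8 → ξ₂ = (1·297.7 − 84.8)/2 = 106.5 kmol/h.
Outlet amounts (n = n₀ + Σ ν·ξ):
  D: 463 − 1(297.7) = 165.3
  G: 0 + 1(297.7) − 2(106.5) = 84.8
  E: 0 + 3(106.5) = 319.4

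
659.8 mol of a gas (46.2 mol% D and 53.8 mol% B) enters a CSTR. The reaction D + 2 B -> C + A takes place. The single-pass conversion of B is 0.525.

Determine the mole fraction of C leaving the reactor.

B reacted = 0.525 × 355 = 186.4 mol; ν_B = −2, so ξ = 186.4/2 = 93.18 mol.
Outlet amounts (n = n₀ + ν ξ):
  D: 304.8 − 1(93.18) = 211.6
  B: 355 − 2(93.18) = 168.6
  C: 0 + 1(93.18) = 93.18
  A: 0 + 1(93.18) = 93.18
Total out = 566.6 mol; y_C = 93.18 / 566.6 = 0.1644.

0.164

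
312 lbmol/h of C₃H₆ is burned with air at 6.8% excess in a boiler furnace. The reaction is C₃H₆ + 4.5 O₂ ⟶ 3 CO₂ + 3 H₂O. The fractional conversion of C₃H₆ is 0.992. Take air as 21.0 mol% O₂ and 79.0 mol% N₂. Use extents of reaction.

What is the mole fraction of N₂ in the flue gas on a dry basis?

Stoichiometric O₂ = 4.5 × 312 = 1404 lbmol/h; O₂ fed = 1404 × 1.068 = 1499 lbmol/h.
N₂ fed = 1499 × 79/21 = 5641 lbmol/h.
Fuel reacted = 0.992 × 312 → ξ = 309.5 lbmol/h.
Outlet (n = n₀ + ν ξ):
  C₃H₆: 312 − 1(309.5) = 2.496
  O₂: 1499 − 4.5(309.5) = 106.7
  N₂: 5641 (inert)
  CO₂: 0 + 3(309.5) = 928.5
  H₂O: 0 + 3(309.5) = 928.5
Dry total = 6679 lbmol/h; y_N₂ (dry) = 5641 / 6679 = 0.8446.

0.845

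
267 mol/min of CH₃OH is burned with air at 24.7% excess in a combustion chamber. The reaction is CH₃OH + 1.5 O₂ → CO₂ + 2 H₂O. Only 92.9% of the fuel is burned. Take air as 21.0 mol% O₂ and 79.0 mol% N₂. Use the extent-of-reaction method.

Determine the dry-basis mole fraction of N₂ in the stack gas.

0.827

Stoichiometric O₂ = 1.5 × 267 = 400.5 mol/min; O₂ fed = 400.5 × 1.247 = 499.4 mol/min.
N₂ fed = 499.4 × 79/21 = 1879 mol/min.
Fuel reacted = 0.929 × 267 → ξ = 248 mol/min.
Outlet (n = n₀ + ν ξ):
  CH₃OH: 267 − 1(248) = 18.96
  O₂: 499.4 − 1.5(248) = 127.4
  N₂: 1879 (inert)
  CO₂: 0 + 1(248) = 248
  H₂O: 0 + 2(248) = 496.1
Dry total = 2273 mol/min; y_N₂ (dry) = 1879 / 2273 = 0.8265.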